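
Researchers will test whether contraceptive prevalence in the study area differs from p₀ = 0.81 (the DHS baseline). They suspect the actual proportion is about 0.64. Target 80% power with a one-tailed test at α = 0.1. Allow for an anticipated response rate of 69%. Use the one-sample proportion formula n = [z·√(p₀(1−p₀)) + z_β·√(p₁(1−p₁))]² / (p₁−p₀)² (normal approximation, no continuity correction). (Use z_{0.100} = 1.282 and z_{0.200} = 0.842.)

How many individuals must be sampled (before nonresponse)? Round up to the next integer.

n = [z_α·√(p₀q₀) + z_β·√(p₁q₁)]² / (p₁ − p₀)²
  = [1.282·√(0.81·0.19) + 0.842·√(0.64·0.36)]² / (-0.17)²
  = [1.282·0.3923 + 0.842·0.4800]² / 0.0289
  = [0.9071]² / 0.0289
  = 28.47
Adjust for 69% response: 28.47 / 0.69 = 41.26.
Round up → n = 42.

n = 42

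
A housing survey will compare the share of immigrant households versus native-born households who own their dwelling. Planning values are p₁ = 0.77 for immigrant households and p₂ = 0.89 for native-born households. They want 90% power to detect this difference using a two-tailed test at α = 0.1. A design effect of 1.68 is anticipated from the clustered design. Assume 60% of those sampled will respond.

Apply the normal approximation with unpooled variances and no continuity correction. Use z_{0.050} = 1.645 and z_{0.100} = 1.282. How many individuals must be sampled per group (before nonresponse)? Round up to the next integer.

n = 459 per group

n = (z_{α/2} + z_β)² · [p₁(1−p₁) + p₂(1−p₂)] / (p₁ − p₂)²
  = (1.645 + 1.282)² · (0.77·0.23 + 0.89·0.11) / (-0.12)²
  = (2.927)² · (0.1771 + 0.0979) / 0.0144
  = 8.5673 · 0.2750 / 0.0144
  = 163.61
Design effect: 1.68 × 163.61 = 274.87.
Adjust for 60% response: 274.87 / 0.60 = 458.11.
Round up → n = 459 per group.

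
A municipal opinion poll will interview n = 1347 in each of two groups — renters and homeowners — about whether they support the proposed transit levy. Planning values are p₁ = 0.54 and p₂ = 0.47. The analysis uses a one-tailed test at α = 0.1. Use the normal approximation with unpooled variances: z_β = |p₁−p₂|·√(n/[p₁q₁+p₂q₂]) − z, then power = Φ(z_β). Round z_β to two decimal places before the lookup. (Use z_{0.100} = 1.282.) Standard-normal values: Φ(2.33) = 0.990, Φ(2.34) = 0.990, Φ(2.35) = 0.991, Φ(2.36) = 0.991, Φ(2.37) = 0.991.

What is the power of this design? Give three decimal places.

z_β = |p₁−p₂|·√(n/[p₁q₁+p₂q₂]) − z_α
    = 0.07 · √(1347/0.4975) − 1.282
    = 0.07 · 52.0340 − 1.282
    = 3.6424 − 1.282 = 2.3604 → 2.36
Power = Φ(2.36) = 0.991.

Power ≈ 0.991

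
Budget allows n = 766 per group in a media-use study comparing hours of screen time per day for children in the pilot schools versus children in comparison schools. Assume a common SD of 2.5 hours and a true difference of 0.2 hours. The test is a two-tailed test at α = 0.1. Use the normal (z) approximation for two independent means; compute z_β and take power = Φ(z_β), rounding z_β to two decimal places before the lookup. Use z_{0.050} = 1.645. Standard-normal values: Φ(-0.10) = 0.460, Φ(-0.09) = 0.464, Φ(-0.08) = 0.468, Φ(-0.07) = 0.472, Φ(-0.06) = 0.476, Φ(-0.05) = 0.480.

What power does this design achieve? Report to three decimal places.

Power ≈ 0.468

z_β = δ·√(n/(σ₁²+σ₂²)) − z_{α/2}
    = 0.2 · √(766/12.5) − 1.645
    = 0.2 · 7.82815 − 1.645
    = 1.5656 − 1.645 = -0.0794 → -0.08
Power = Φ(-0.08) = 0.468.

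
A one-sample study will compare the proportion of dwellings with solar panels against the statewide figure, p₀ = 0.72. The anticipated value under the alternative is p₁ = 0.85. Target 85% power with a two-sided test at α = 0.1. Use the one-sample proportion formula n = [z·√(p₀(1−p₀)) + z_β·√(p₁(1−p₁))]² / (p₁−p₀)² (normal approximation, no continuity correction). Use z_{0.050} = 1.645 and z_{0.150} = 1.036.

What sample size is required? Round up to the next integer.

n = 73

n = [z_{α/2}·√(p₀q₀) + z_β·√(p₁q₁)]² / (p₁ − p₀)²
  = [1.645·√(0.72·0.28) + 1.036·√(0.85·0.15)]² / (0.13)²
  = [1.645·0.4490 + 1.036·0.3571]² / 0.0169
  = [1.1085]² / 0.0169
  = 72.71
Round up → n = 73.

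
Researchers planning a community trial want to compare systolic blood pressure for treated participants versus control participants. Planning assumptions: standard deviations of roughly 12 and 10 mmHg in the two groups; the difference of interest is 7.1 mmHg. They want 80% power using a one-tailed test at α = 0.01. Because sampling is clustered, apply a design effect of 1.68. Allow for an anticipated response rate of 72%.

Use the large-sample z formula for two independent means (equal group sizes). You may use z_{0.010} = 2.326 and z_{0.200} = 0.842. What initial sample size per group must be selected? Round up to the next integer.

n = 114 per group

n = (z_α + z_β)² · (σ₁² + σ₂²) / δ²
  = (2.326 + 0.842)² · (12² + 10² = 244) / 7.1²
  = 10.0362 · 244 / 50.41
  = 48.58
Design effect: 1.68 × 48.58 = 81.61.
Adjust for 72% response: 81.61 / 0.72 = 113.35.
Round up → n = 114 per group.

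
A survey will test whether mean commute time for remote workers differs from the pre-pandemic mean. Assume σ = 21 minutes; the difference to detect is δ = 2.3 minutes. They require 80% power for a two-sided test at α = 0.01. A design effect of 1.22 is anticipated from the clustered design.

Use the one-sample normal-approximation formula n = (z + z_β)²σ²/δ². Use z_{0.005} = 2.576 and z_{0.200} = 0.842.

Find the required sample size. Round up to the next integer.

n = 1189

n = (z_{α/2} + z_β)² · σ² / δ²
  = (2.576 + 0.842)² · 21² / 2.3²
  = 11.6827 · 441 / 5.29
  = 973.93
Design effect: 1.22 × 973.93 = 1188.19.
Round up → n = 1189.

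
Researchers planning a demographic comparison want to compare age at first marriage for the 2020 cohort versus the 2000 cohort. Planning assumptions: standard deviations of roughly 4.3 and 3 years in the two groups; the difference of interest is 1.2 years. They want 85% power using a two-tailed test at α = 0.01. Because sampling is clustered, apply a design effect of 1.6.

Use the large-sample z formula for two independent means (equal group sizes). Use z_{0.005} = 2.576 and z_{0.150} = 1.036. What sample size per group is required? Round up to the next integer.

n = 399 per group

n = (z_{α/2} + z_β)² · (σ₁² + σ₂²) / δ²
  = (2.576 + 1.036)² · (4.3² + 3² = 27.49) / 1.2²
  = 13.0465 · 27.49 / 1.44
  = 249.06
Design effect: 1.6 × 249.06 = 398.50.
Round up → n = 399 per group.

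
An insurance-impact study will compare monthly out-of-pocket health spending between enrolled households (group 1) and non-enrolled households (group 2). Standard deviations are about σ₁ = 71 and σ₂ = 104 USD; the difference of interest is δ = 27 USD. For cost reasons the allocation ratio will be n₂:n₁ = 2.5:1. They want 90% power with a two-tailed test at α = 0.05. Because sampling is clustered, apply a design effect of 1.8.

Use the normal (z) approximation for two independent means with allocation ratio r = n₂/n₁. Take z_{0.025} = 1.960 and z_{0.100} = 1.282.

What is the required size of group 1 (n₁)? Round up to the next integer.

n₁ = (z_{α/2} + z_β)² · (σ₁² + σ₂²/r) / δ²
   = (1.960 + 1.282)² · (71² + 104²/2.5) / 27²
   = 10.5106 · (5041 + 4326.4) / 729
   = 10.5106 · 9367.4 / 729
   = 135.06
Design effect: 1.8 × 135.06 = 243.10.
Round up → n₁ = 244; n₂ = r·n₁ = 2.5 × 244 = 610.

n₁ = 244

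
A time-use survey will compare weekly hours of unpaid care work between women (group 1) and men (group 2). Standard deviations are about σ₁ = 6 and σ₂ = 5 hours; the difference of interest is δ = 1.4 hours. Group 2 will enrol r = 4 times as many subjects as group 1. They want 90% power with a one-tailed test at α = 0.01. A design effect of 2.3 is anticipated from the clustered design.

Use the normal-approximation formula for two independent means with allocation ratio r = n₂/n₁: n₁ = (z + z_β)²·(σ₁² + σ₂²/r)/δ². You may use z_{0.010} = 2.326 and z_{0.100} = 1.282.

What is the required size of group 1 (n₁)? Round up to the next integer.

n₁ = 646

n₁ = (z_α + z_β)² · (σ₁² + σ₂²/r) / δ²
   = (2.326 + 1.282)² · (6² + 5²/4) / 1.4²
   = 13.0177 · (36 + 6.25) / 1.96
   = 13.0177 · 42.25 / 1.96
   = 280.61
Design effect: 2.3 × 280.61 = 645.40.
Round up → n₁ = 646; n₂ = r·n₁ = 4 × 646 = 2584.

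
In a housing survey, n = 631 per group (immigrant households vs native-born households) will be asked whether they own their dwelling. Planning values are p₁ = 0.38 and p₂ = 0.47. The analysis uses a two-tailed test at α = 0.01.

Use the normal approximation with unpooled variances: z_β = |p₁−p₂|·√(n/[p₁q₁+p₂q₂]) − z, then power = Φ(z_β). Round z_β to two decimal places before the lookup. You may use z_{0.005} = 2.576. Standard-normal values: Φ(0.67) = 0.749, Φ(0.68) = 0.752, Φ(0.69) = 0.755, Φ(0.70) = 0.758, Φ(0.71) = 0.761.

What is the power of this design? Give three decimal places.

Power ≈ 0.749

z_β = |p₁−p₂|·√(n/[p₁q₁+p₂q₂]) − z_{α/2}
    = 0.09 · √(631/0.4847) − 2.576
    = 0.09 · 36.0810 − 2.576
    = 3.2473 − 2.576 = 0.6713 → 0.67
Power = Φ(0.67) = 0.749.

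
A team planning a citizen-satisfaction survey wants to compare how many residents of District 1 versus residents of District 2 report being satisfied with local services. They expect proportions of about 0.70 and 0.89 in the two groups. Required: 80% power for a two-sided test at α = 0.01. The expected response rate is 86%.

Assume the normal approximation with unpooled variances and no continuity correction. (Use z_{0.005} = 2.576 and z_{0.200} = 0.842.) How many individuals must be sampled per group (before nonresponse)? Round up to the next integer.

n = (z_{α/2} + z_β)² · [p₁(1−p₁) + p₂(1−p₂)] / (p₁ − p₂)²
  = (2.576 + 0.842)² · (0.70·0.30 + 0.89·0.11) / (-0.19)²
  = (3.418)² · (0.2100 + 0.0979) / 0.0361
  = 11.6827 · 0.3079 / 0.0361
  = 99.64
Adjust for 86% response: 99.64 / 0.86 = 115.86.
Round up → n = 116 per group.

n = 116 per group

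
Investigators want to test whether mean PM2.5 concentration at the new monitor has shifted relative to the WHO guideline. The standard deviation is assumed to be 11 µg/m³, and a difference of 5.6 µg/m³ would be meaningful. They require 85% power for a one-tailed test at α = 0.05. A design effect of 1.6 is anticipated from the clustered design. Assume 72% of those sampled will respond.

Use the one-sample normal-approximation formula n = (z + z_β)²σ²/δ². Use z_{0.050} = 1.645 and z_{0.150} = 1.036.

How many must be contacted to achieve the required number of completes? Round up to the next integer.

n = (z_α + z_β)² · σ² / δ²
  = (1.645 + 1.036)² · 11² / 5.6²
  = 7.1878 · 121 / 31.36
  = 27.73
Design effect: 1.6 × 27.73 = 44.37.
Adjust for 72% response: 44.37 / 0.72 = 61.63.
Round up → n = 62.

n = 62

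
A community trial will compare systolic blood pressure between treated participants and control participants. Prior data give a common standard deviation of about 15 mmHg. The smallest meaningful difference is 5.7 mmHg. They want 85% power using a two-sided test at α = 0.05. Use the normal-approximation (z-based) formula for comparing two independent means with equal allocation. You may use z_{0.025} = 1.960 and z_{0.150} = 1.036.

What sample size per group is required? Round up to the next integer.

n = 125 per group

n = (z_{α/2} + z_β)² · (σ₁² + σ₂²) / δ²
  = (1.960 + 1.036)² · (2·15² = 450) / 5.7²
  = 8.9760 · 450 / 32.49
  = 124.32
Round up → n = 125 per group.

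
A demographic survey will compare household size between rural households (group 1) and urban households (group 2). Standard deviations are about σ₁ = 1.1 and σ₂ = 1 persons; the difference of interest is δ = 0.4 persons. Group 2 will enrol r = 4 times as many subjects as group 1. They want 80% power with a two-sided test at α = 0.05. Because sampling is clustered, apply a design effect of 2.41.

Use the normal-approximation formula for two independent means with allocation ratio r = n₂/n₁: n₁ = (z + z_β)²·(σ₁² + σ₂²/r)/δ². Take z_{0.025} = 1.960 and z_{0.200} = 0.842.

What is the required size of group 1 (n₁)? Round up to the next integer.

n₁ = 173

n₁ = (z_{α/2} + z_β)² · (σ₁² + σ₂²/r) / δ²
   = (1.960 + 0.842)² · (1.1² + 1²/4) / 0.4²
   = 7.8512 · (1.21 + 0.25) / 0.16
   = 7.8512 · 1.46 / 0.16
   = 71.64
Design effect: 2.41 × 71.64 = 172.66.
Round up → n₁ = 173; n₂ = r·n₁ = 4 × 173 = 692.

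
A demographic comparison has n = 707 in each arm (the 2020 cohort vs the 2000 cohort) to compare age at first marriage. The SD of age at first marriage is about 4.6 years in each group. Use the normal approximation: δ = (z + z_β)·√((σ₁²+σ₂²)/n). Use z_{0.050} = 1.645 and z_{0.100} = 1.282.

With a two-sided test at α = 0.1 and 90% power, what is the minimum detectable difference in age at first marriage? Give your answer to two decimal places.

Minimum detectable difference ≈ 0.72 years

δ = (z_{α/2} + z_β) · √((σ₁²+σ₂²)/n)
  = (1.645 + 1.282) · √(42.32/707)
  = 2.927 · √0.05986
  = 2.927 · 0.2447
  = 0.7161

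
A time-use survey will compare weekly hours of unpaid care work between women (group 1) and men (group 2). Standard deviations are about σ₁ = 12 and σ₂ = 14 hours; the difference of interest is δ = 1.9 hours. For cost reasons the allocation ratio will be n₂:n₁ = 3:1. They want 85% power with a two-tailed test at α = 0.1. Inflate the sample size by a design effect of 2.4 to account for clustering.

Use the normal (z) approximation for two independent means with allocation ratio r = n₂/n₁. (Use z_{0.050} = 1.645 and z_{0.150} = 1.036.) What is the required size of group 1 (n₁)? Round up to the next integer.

n₁ = (z_{α/2} + z_β)² · (σ₁² + σ₂²/r) / δ²
   = (1.645 + 1.036)² · (12² + 14²/3) / 1.9²
   = 7.1878 · (144 + 65.3333) / 3.61
   = 7.1878 · 209.3333 / 3.61
   = 416.80
Design effect: 2.4 × 416.80 = 1000.31.
Round up → n₁ = 1001; n₂ = r·n₁ = 3 × 1001 = 3003.

n₁ = 1001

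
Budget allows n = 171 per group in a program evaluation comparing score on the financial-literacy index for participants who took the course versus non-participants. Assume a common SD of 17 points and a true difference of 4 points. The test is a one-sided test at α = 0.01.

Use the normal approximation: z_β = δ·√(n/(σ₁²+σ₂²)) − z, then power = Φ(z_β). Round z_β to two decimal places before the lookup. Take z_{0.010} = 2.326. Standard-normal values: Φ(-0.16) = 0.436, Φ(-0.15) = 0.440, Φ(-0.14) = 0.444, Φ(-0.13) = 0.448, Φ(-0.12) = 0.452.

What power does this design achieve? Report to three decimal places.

Power ≈ 0.440

z_β = δ·√(n/(σ₁²+σ₂²)) − z_α
    = 4 · √(171/578) − 2.326
    = 4 · 0.54392 − 2.326
    = 2.1757 − 2.326 = -0.1503 → -0.15
Power = Φ(-0.15) = 0.440.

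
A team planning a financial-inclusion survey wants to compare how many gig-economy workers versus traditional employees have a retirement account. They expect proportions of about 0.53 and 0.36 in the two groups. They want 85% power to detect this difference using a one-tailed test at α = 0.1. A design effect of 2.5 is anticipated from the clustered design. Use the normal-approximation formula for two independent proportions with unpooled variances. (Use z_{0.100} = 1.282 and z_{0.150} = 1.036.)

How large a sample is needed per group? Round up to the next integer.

n = 223 per group

n = (z_α + z_β)² · [p₁(1−p₁) + p₂(1−p₂)] / (p₁ − p₂)²
  = (1.282 + 1.036)² · (0.53·0.47 + 0.36·0.64) / (0.17)²
  = (2.318)² · (0.2491 + 0.2304) / 0.0289
  = 5.3731 · 0.4795 / 0.0289
  = 89.15
Design effect: 2.5 × 89.15 = 222.87.
Round up → n = 223 per group.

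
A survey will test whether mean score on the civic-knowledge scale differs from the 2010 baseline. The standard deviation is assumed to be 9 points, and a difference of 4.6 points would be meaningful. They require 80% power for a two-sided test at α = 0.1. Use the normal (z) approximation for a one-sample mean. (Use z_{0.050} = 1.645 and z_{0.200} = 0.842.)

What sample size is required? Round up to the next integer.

n = (z_{α/2} + z_β)² · σ² / δ²
  = (1.645 + 0.842)² · 9² / 4.6²
  = 6.1852 · 81 / 21.16
  = 23.68
Round up → n = 24.

n = 24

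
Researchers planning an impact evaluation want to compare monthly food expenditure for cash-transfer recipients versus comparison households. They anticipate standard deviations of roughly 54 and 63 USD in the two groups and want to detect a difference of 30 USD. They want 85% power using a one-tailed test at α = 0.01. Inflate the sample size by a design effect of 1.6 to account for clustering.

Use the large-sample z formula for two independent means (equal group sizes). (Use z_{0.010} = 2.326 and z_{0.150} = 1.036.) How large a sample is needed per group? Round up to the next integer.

n = 139 per group

n = (z_α + z_β)² · (σ₁² + σ₂²) / δ²
  = (2.326 + 1.036)² · (54² + 63² = 6885) / 30²
  = 11.3030 · 6885 / 900
  = 86.47
Design effect: 1.6 × 86.47 = 138.35.
Round up → n = 139 per group.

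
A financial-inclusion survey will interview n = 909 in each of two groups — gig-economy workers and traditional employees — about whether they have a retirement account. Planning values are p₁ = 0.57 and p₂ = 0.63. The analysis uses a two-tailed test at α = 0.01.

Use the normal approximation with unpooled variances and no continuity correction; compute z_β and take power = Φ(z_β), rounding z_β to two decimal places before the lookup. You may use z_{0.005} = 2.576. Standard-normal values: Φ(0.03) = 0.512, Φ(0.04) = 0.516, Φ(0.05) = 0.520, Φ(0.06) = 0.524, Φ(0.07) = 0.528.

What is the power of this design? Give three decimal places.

z_β = |p₁−p₂|·√(n/[p₁q₁+p₂q₂]) − z_{α/2}
    = 0.06 · √(909/0.4782) − 2.576
    = 0.06 · 43.5991 − 2.576
    = 2.6159 − 2.576 = 0.0399 → 0.04
Power = Φ(0.04) = 0.516.

Power ≈ 0.516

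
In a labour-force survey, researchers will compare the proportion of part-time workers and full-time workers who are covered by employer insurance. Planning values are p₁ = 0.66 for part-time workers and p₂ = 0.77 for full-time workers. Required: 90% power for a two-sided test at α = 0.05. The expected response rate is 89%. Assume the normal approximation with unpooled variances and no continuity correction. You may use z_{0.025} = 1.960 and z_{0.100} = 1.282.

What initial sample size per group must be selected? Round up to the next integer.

n = (z_{α/2} + z_β)² · [p₁(1−p₁) + p₂(1−p₂)] / (p₁ − p₂)²
  = (1.960 + 1.282)² · (0.66·0.34 + 0.77·0.23) / (-0.11)²
  = (3.242)² · (0.2244 + 0.1771) / 0.0121
  = 10.5106 · 0.4015 / 0.0121
  = 348.76
Adjust for 89% response: 348.76 / 0.89 = 391.86.
Round up → n = 392 per group.

n = 392 per group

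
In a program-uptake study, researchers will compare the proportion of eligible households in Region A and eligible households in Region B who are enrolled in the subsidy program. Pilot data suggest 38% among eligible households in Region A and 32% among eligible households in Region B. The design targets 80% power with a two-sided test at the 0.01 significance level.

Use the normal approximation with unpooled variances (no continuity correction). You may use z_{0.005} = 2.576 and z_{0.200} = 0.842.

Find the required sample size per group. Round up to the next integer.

n = 1471 per group

n = (z_{α/2} + z_β)² · [p₁(1−p₁) + p₂(1−p₂)] / (p₁ − p₂)²
  = (2.576 + 0.842)² · (0.38·0.62 + 0.32·0.68) / (0.06)²
  = (3.418)² · (0.2356 + 0.2176) / 0.0036
  = 11.6827 · 0.4532 / 0.0036
  = 1470.73
Round up → n = 1471 per group.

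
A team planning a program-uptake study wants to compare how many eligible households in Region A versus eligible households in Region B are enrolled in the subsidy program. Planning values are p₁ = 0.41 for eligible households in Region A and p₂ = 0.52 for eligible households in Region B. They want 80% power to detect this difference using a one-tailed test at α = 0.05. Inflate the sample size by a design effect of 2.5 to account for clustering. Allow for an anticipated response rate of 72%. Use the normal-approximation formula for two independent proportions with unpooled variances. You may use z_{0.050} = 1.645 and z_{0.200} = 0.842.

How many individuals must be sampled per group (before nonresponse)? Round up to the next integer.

n = (z_α + z_β)² · [p₁(1−p₁) + p₂(1−p₂)] / (p₁ − p₂)²
  = (1.645 + 0.842)² · (0.41·0.59 + 0.52·0.48) / (-0.11)²
  = (2.487)² · (0.2419 + 0.2496) / 0.0121
  = 6.1852 · 0.4915 / 0.0121
  = 251.24
Design effect: 2.5 × 251.24 = 628.10.
Adjust for 72% response: 628.10 / 0.72 = 872.36.
Round up → n = 873 per group.

n = 873 per group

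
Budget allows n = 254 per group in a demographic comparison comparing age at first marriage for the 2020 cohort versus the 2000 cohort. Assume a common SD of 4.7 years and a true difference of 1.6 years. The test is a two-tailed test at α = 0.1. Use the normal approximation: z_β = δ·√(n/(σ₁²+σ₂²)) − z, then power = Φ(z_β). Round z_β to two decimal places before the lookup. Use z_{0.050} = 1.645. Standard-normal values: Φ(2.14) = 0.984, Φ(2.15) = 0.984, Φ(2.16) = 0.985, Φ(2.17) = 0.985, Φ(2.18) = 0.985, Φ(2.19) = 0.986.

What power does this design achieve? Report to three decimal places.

z_β = δ·√(n/(σ₁²+σ₂²)) − z_{α/2}
    = 1.6 · √(254/44.18) − 1.645
    = 1.6 · 2.39775 − 1.645
    = 3.8364 − 1.645 = 2.1914 → 2.19
Power = Φ(2.19) = 0.986.

Power ≈ 0.986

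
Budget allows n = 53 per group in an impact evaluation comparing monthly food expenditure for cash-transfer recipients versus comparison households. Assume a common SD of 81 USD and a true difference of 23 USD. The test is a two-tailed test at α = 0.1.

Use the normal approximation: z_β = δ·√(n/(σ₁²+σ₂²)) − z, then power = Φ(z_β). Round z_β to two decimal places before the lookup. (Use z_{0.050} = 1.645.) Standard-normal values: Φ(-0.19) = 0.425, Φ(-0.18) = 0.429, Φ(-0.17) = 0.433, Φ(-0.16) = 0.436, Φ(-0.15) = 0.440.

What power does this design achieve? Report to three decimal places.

Power ≈ 0.429

z_β = δ·√(n/(σ₁²+σ₂²)) − z_{α/2}
    = 23 · √(53/13122) − 1.645
    = 23 · 0.06355 − 1.645
    = 1.4617 − 1.645 = -0.1833 → -0.18
Power = Φ(-0.18) = 0.429.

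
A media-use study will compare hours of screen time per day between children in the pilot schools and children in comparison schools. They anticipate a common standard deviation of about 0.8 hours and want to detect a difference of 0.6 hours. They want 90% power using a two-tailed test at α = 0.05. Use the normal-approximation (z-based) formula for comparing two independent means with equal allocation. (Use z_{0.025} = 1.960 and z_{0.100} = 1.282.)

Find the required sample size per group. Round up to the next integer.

n = 38 per group

n = (z_{α/2} + z_β)² · (σ₁² + σ₂²) / δ²
  = (1.960 + 1.282)² · (2·0.8² = 1.28) / 0.6²
  = 10.5106 · 1.28 / 0.36
  = 37.37
Round up → n = 38 per group.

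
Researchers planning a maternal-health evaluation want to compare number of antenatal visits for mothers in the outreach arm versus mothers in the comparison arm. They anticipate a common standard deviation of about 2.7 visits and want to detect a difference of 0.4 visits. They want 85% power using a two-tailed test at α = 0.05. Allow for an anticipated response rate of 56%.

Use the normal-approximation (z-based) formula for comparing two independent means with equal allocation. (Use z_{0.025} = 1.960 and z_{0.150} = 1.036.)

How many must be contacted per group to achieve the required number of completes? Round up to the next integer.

n = 1461 per group

n = (z_{α/2} + z_β)² · (σ₁² + σ₂²) / δ²
  = (1.960 + 1.036)² · (2·2.7² = 14.58) / 0.4²
  = 8.9760 · 14.58 / 0.16
  = 817.94
Adjust for 56% response: 817.94 / 0.56 = 1460.61.
Round up → n = 1461 per group.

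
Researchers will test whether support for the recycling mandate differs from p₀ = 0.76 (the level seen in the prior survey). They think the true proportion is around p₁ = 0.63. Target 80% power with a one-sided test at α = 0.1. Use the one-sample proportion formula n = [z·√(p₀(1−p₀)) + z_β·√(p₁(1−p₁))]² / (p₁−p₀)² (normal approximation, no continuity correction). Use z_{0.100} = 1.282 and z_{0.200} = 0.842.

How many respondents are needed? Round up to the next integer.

n = 54

n = [z_α·√(p₀q₀) + z_β·√(p₁q₁)]² / (p₁ − p₀)²
  = [1.282·√(0.76·0.24) + 0.842·√(0.63·0.37)]² / (-0.13)²
  = [1.282·0.4271 + 0.842·0.4828]² / 0.0169
  = [0.9540]² / 0.0169
  = 53.86
Round up → n = 54.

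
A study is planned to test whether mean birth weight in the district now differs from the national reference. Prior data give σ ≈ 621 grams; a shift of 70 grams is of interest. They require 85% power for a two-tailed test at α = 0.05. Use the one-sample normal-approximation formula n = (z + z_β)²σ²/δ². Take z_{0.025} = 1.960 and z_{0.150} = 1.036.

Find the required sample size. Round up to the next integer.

n = (z_{α/2} + z_β)² · σ² / δ²
  = (1.960 + 1.036)² · 621² / 70²
  = 8.9760 · 385641 / 4900
  = 706.43
Round up → n = 707.

n = 707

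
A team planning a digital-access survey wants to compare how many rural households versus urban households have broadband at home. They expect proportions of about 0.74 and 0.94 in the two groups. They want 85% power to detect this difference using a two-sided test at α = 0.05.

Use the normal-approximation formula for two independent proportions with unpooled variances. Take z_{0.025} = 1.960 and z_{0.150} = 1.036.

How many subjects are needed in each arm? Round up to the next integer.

n = (z_{α/2} + z_β)² · [p₁(1−p₁) + p₂(1−p₂)] / (p₁ − p₂)²
  = (1.960 + 1.036)² · (0.74·0.26 + 0.94·0.06) / (-0.20)²
  = (2.996)² · (0.1924 + 0.0564) / 0.0400
  = 8.9760 · 0.2488 / 0.0400
  = 55.83
Round up → n = 56 per group.

n = 56 per group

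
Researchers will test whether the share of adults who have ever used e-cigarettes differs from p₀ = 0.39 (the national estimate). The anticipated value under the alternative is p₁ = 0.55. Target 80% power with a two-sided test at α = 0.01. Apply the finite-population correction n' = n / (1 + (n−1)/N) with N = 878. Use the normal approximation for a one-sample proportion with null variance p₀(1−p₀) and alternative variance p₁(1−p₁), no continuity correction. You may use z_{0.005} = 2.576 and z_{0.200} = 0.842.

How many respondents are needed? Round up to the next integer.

n = 98

n = [z_{α/2}·√(p₀q₀) + z_β·√(p₁q₁)]² / (p₁ − p₀)²
  = [2.576·√(0.39·0.61) + 0.842·√(0.55·0.45)]² / (0.16)²
  = [2.576·0.4877 + 0.842·0.4975]² / 0.0256
  = [1.6753]² / 0.0256
  = 109.64
Finite-population correction (N = 878): 109.64 / (1 + (109.64 − 1)/878) = 97.57.
Round up → n = 98.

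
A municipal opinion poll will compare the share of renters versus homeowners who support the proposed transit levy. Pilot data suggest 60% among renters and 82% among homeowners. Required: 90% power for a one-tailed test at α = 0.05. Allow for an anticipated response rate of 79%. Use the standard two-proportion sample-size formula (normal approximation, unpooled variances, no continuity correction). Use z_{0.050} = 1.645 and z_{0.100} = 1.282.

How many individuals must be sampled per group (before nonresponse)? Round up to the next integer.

n = (z_α + z_β)² · [p₁(1−p₁) + p₂(1−p₂)] / (p₁ − p₂)²
  = (1.645 + 1.282)² · (0.60·0.40 + 0.82·0.18) / (-0.22)²
  = (2.927)² · (0.2400 + 0.1476) / 0.0484
  = 8.5673 · 0.3876 / 0.0484
  = 68.61
Adjust for 79% response: 68.61 / 0.79 = 86.85.
Round up → n = 87 per group.

n = 87 per group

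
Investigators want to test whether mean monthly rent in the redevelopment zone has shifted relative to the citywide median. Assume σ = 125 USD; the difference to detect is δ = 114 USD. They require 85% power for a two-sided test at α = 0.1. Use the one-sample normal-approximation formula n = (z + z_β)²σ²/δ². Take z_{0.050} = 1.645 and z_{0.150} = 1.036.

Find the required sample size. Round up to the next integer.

n = (z_{α/2} + z_β)² · σ² / δ²
  = (1.645 + 1.036)² · 125² / 114²
  = 7.1878 · 15625 / 12996
  = 8.64
Round up → n = 9.

n = 9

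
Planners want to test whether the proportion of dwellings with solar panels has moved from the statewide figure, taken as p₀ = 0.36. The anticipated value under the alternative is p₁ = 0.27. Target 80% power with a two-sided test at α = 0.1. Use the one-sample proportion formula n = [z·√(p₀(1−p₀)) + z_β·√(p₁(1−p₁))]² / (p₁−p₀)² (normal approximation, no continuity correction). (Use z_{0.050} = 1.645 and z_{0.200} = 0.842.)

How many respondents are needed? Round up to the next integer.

n = 168

n = [z_{α/2}·√(p₀q₀) + z_β·√(p₁q₁)]² / (p₁ − p₀)²
  = [1.645·√(0.36·0.64) + 0.842·√(0.27·0.73)]² / (-0.09)²
  = [1.645·0.4800 + 0.842·0.4440]² / 0.0081
  = [1.1634]² / 0.0081
  = 167.10
Round up → n = 168.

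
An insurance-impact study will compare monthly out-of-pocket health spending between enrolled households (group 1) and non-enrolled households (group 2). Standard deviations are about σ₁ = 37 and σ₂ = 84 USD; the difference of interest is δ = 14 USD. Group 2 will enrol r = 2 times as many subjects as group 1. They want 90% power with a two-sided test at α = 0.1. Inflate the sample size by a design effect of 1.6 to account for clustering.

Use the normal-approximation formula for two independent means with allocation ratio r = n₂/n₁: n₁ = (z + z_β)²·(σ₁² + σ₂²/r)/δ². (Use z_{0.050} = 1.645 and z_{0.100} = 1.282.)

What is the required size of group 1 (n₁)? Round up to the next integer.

n₁ = 343

n₁ = (z_{α/2} + z_β)² · (σ₁² + σ₂²/r) / δ²
   = (1.645 + 1.282)² · (37² + 84²/2) / 14²
   = 8.5673 · (1369 + 3528) / 196
   = 8.5673 · 4897 / 196
   = 214.05
Design effect: 1.6 × 214.05 = 342.48.
Round up → n₁ = 343; n₂ = r·n₁ = 2 × 343 = 686.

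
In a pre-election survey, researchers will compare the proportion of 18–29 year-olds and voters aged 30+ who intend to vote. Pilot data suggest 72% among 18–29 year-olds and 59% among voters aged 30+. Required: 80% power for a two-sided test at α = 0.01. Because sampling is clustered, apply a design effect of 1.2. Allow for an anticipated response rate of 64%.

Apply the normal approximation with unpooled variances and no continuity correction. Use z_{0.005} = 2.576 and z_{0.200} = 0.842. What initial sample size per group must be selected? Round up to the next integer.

n = (z_{α/2} + z_β)² · [p₁(1−p₁) + p₂(1−p₂)] / (p₁ − p₂)²
  = (2.576 + 0.842)² · (0.72·0.28 + 0.59·0.41) / (0.13)²
  = (3.418)² · (0.2016 + 0.2419) / 0.0169
  = 11.6827 · 0.4435 / 0.0169
  = 306.59
Design effect: 1.2 × 306.59 = 367.90.
Adjust for 64% response: 367.90 / 0.64 = 574.85.
Round up → n = 575 per group.

n = 575 per group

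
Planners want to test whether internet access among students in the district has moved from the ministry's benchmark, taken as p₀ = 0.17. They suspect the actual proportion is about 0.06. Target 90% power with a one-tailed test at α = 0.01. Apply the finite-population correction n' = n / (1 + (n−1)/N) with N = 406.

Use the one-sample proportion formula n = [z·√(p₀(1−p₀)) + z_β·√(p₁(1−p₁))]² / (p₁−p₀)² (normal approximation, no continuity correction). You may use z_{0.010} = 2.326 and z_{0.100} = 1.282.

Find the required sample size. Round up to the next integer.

n = 90

n = [z_α·√(p₀q₀) + z_β·√(p₁q₁)]² / (p₁ − p₀)²
  = [2.326·√(0.17·0.83) + 1.282·√(0.06·0.94)]² / (-0.11)²
  = [2.326·0.3756 + 1.282·0.2375]² / 0.0121
  = [1.1782]² / 0.0121
  = 114.72
Finite-population correction (N = 406): 114.72 / (1 + (114.72 − 1)/406) = 89.62.
Round up → n = 90.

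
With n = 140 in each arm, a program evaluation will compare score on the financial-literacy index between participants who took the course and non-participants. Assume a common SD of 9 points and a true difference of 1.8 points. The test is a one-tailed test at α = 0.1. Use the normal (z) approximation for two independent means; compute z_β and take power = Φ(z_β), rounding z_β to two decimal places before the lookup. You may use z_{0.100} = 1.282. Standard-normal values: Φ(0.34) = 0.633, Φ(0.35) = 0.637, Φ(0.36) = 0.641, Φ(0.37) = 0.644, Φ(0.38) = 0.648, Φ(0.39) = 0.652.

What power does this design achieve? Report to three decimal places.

Power ≈ 0.652

z_β = δ·√(n/(σ₁²+σ₂²)) − z_α
    = 1.8 · √(140/162) − 1.282
    = 1.8 · 0.92962 − 1.282
    = 1.6733 − 1.282 = 0.3913 → 0.39
Power = Φ(0.39) = 0.652.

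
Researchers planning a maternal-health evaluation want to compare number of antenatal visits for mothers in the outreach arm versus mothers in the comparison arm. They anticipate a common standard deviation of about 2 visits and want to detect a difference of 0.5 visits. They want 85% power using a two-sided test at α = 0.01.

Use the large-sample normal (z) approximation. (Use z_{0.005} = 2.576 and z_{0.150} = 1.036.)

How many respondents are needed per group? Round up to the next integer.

n = 418 per group

n = (z_{α/2} + z_β)² · (σ₁² + σ₂²) / δ²
  = (2.576 + 1.036)² · (2·2² = 8) / 0.5²
  = 13.0465 · 8 / 0.25
  = 417.49
Round up → n = 418 per group.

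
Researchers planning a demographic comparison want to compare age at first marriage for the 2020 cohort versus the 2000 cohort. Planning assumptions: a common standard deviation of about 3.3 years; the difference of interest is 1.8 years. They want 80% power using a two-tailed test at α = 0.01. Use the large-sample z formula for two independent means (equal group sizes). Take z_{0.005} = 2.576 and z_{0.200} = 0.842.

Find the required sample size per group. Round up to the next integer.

n = (z_{α/2} + z_β)² · (σ₁² + σ₂²) / δ²
  = (2.576 + 0.842)² · (2·3.3² = 21.78) / 1.8²
  = 11.6827 · 21.78 / 3.24
  = 78.53
Round up → n = 79 per group.

n = 79 per group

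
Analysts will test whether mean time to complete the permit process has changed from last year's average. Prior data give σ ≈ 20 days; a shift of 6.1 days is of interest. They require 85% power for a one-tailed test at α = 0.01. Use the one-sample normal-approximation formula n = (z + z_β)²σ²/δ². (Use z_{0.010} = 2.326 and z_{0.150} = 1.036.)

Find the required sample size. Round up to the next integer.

n = 122

n = (z_α + z_β)² · σ² / δ²
  = (2.326 + 1.036)² · 20² / 6.1²
  = 11.3030 · 400 / 37.21
  = 121.51
Round up → n = 122.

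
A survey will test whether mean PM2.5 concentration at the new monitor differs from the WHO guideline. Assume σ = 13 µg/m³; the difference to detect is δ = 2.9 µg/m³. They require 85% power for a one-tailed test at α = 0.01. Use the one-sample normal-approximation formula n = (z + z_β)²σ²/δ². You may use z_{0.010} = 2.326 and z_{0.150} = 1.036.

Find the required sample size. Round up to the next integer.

n = (z_α + z_β)² · σ² / δ²
  = (2.326 + 1.036)² · 13² / 2.9²
  = 11.3030 · 169 / 8.41
  = 227.14
Round up → n = 228.

n = 228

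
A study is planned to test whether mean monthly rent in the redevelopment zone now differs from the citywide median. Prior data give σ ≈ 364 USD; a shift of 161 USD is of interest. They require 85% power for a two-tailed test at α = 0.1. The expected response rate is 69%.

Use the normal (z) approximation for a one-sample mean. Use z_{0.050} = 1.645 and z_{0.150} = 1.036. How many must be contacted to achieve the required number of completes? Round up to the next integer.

n = (z_{α/2} + z_β)² · σ² / δ²
  = (1.645 + 1.036)² · 364² / 161²
  = 7.1878 · 132496 / 25921
  = 36.74
Adjust for 69% response: 36.74 / 0.69 = 53.25.
Round up → n = 54.

n = 54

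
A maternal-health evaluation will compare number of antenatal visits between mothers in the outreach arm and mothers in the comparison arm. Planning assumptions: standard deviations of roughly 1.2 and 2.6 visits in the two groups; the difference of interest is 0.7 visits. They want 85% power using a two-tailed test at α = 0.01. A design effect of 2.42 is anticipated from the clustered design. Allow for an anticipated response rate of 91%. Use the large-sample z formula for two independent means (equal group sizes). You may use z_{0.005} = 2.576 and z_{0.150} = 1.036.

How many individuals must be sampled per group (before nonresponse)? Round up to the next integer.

n = (z_{α/2} + z_β)² · (σ₁² + σ₂²) / δ²
  = (2.576 + 1.036)² · (1.2² + 2.6² = 8.2) / 0.7²
  = 13.0465 · 8.2 / 0.49
  = 218.33
Design effect: 2.42 × 218.33 = 528.36.
Adjust for 91% response: 528.36 / 0.91 = 580.61.
Round up → n = 581 per group.

n = 581 per group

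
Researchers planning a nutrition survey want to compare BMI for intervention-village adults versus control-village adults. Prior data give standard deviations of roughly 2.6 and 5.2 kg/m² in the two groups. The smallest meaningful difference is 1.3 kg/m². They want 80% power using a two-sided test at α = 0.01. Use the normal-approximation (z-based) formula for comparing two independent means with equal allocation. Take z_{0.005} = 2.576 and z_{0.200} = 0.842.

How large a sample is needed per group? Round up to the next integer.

n = (z_{α/2} + z_β)² · (σ₁² + σ₂²) / δ²
  = (2.576 + 0.842)² · (2.6² + 5.2² = 33.8) / 1.3²
  = 11.6827 · 33.8 / 1.69
  = 233.65
Round up → n = 234 per group.

n = 234 per group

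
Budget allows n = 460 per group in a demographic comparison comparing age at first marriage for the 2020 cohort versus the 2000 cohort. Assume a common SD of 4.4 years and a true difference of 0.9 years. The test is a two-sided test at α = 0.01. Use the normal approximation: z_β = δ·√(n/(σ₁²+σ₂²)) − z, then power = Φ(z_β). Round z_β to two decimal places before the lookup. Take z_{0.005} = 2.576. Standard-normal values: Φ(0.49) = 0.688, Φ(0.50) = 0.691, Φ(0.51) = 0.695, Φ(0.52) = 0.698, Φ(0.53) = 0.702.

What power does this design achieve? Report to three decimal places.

z_β = δ·√(n/(σ₁²+σ₂²)) − z_{α/2}
    = 0.9 · √(460/38.72) − 2.576
    = 0.9 · 3.44676 − 2.576
    = 3.1021 − 2.576 = 0.5261 → 0.53
Power = Φ(0.53) = 0.702.

Power ≈ 0.702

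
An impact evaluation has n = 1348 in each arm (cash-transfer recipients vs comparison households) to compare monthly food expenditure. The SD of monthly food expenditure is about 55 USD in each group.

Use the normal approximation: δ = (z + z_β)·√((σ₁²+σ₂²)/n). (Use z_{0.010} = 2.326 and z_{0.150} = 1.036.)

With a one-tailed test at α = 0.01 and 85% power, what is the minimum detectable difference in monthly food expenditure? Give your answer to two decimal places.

δ = (z_α + z_β) · √((σ₁²+σ₂²)/n)
  = (2.326 + 1.036) · √(6050/1348)
  = 3.362 · √4.4881
  = 3.362 · 2.1185
  = 7.1225

Minimum detectable difference ≈ 7.12 USD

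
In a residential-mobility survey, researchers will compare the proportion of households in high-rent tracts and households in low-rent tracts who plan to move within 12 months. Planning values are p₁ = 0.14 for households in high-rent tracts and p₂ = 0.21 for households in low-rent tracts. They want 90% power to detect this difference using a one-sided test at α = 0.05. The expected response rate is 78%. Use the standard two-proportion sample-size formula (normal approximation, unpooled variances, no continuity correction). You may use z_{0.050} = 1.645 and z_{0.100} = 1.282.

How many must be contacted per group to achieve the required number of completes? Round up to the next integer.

n = (z_α + z_β)² · [p₁(1−p₁) + p₂(1−p₂)] / (p₁ − p₂)²
  = (1.645 + 1.282)² · (0.14·0.86 + 0.21·0.79) / (-0.07)²
  = (2.927)² · (0.1204 + 0.1659) / 0.0049
  = 8.5673 · 0.2863 / 0.0049
  = 500.58
Adjust for 78% response: 500.58 / 0.78 = 641.77.
Round up → n = 642 per group.

n = 642 per group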